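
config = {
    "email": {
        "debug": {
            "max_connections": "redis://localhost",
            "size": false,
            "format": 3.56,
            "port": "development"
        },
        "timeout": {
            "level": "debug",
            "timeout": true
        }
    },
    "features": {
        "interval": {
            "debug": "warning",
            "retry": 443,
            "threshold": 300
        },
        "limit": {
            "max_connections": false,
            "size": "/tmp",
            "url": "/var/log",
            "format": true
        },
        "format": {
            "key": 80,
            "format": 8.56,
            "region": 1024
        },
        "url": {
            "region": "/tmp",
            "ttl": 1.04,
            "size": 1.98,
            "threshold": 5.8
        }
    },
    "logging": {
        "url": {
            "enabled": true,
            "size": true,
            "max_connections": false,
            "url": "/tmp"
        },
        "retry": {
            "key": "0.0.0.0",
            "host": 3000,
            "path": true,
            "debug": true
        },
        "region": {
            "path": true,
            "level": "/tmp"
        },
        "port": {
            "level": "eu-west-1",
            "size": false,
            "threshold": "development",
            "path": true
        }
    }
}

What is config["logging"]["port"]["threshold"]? "development"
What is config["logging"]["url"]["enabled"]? True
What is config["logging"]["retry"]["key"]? "0.0.0.0"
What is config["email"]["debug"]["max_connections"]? "redis://localhost"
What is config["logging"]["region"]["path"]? True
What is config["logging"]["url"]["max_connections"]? False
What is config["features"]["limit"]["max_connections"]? False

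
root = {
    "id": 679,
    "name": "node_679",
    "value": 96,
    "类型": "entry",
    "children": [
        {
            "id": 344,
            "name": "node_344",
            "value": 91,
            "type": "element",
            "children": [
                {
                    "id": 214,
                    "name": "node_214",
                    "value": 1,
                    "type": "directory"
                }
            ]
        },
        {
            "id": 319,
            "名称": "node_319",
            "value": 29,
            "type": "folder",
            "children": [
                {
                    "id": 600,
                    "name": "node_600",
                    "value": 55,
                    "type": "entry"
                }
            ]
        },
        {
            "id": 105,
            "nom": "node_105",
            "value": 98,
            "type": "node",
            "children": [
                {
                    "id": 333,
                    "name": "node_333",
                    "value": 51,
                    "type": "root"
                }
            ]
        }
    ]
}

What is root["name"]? "node_679"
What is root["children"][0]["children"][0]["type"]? "directory"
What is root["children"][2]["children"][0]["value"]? 51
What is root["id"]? 679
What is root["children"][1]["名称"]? "node_319"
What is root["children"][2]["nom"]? "node_105"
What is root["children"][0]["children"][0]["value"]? 1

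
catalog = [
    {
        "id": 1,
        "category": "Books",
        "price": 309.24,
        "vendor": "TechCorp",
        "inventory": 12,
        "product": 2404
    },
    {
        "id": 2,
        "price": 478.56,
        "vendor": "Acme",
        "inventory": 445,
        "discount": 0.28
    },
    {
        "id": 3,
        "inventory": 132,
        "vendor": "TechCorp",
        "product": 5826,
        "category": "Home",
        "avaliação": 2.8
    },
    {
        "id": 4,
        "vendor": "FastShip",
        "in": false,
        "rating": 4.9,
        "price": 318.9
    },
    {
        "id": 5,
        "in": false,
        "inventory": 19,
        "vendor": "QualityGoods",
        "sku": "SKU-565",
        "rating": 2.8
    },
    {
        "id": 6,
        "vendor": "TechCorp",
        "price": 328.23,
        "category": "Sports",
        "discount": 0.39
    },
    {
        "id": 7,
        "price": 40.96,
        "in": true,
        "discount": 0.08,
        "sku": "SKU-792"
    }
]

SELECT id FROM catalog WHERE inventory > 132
[2]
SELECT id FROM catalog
[1, 2, 3, 4, 5, 6, 7]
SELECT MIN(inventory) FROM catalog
12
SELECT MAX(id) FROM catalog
7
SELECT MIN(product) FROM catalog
2404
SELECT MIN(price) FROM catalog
40.96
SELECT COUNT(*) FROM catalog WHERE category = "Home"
1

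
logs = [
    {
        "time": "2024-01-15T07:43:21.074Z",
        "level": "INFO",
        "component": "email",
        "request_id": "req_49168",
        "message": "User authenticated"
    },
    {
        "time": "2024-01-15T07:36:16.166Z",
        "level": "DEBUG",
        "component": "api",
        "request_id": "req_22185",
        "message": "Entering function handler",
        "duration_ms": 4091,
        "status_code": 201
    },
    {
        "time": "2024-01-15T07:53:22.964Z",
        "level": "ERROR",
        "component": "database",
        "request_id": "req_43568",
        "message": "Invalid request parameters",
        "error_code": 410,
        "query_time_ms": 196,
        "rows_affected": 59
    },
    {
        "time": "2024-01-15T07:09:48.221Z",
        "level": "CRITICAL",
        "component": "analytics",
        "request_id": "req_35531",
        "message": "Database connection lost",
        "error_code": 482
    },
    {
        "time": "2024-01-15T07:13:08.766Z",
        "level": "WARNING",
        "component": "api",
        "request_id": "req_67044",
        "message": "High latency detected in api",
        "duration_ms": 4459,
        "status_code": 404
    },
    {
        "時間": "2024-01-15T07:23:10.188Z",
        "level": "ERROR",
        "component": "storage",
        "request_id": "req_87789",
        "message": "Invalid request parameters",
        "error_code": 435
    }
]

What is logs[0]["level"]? "INFO"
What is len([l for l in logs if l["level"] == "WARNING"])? 1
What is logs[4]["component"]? "api"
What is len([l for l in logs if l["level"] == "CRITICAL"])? 1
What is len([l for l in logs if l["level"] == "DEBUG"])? 1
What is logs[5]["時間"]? "2024-01-15T07:23:10.188Z"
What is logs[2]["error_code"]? 410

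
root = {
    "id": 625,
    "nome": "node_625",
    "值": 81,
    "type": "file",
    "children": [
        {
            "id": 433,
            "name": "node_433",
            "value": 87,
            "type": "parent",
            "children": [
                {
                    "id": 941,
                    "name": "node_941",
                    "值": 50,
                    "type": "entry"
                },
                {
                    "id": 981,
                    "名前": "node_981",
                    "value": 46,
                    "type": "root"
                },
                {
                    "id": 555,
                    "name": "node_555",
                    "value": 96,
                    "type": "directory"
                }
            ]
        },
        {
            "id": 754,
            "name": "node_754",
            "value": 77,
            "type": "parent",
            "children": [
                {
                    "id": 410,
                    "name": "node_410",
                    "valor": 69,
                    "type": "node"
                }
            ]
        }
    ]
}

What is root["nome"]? "node_625"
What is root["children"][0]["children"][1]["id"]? 981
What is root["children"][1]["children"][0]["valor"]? 69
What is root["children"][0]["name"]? "node_433"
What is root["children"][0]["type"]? "parent"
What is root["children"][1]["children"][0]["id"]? 410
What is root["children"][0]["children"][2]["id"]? 555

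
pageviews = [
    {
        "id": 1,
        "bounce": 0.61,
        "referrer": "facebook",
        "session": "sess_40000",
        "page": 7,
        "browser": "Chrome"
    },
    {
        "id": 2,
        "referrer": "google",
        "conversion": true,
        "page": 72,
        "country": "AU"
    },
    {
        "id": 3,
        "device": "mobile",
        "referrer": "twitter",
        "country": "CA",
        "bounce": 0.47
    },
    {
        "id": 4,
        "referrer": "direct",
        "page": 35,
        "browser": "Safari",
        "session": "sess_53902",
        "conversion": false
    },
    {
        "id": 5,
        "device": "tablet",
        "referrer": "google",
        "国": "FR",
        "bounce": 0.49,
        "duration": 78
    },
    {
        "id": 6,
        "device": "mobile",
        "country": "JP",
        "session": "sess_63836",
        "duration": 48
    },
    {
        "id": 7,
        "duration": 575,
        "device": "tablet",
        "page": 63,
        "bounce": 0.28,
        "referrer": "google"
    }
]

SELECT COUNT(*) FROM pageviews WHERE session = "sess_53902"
1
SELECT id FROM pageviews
[1, 2, 3, 4, 5, 6, 7]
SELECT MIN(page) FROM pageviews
7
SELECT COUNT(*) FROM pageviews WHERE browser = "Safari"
1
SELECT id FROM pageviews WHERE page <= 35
[1, 4]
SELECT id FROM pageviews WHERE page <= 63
[1, 4, 7]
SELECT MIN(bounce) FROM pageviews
0.28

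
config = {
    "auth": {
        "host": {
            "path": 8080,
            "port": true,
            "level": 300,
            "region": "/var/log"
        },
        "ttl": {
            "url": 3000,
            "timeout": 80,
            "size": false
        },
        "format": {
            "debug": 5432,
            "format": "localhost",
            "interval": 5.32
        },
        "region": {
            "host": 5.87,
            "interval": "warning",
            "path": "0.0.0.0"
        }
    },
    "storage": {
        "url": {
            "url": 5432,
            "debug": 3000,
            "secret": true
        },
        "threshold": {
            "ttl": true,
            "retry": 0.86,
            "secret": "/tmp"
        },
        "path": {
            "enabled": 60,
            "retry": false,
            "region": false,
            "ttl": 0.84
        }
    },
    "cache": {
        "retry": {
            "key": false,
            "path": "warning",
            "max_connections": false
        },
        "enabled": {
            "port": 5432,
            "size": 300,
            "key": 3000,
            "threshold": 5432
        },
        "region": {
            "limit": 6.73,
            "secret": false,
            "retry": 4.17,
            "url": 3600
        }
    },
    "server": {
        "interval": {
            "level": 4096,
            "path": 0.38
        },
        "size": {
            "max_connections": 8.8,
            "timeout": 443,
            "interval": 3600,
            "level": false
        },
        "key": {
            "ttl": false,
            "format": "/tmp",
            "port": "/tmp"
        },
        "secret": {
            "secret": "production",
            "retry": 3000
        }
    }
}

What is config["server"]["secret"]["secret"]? "production"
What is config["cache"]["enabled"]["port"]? 5432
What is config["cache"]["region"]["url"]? 3600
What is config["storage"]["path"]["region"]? False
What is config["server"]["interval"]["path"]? 0.38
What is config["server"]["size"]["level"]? False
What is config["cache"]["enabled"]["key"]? 3000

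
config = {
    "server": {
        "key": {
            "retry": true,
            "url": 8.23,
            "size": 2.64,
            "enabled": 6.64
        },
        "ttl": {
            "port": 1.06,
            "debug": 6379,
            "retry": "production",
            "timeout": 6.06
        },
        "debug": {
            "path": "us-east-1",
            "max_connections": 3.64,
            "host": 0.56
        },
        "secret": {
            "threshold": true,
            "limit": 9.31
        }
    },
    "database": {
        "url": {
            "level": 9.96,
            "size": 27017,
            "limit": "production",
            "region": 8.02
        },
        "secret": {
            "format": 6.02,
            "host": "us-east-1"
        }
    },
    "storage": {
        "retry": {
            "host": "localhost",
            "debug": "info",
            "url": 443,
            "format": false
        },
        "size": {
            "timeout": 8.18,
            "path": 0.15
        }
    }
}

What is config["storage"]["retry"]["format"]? False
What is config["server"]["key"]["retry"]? True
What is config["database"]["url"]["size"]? 27017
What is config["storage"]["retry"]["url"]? 443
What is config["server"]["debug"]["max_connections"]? 3.64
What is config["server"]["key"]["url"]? 8.23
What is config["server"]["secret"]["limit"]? 9.31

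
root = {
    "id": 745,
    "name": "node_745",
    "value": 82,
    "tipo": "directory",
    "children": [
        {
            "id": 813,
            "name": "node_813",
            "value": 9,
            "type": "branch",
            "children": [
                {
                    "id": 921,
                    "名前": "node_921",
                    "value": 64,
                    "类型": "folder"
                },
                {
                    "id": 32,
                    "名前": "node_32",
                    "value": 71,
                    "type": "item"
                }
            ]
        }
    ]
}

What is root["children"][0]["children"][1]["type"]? "item"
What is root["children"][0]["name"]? "node_813"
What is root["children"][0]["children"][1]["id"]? 32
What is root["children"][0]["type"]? "branch"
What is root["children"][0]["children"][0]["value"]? 64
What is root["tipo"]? "directory"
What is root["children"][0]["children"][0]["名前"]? "node_921"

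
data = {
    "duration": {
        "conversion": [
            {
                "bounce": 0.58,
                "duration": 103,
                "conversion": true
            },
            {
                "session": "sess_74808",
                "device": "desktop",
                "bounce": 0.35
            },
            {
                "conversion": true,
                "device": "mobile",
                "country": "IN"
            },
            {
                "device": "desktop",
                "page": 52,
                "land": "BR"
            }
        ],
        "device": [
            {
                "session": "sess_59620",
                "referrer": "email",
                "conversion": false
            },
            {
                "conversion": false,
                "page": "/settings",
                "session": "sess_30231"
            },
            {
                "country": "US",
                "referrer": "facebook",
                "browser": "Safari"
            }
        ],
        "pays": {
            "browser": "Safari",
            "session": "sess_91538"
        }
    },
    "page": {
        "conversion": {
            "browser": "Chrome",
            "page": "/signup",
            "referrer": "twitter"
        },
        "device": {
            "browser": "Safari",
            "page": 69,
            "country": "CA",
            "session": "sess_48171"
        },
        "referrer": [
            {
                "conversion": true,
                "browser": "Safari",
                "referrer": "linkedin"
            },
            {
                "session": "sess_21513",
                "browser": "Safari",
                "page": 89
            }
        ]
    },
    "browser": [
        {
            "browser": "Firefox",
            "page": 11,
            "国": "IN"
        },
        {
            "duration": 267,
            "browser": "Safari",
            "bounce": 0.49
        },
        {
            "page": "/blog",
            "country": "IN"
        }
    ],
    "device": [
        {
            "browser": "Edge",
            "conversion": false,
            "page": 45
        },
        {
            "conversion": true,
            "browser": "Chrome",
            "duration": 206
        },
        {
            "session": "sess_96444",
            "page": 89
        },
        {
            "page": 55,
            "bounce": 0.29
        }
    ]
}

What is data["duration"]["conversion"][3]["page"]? 52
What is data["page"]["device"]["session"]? "sess_48171"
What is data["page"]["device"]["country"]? "CA"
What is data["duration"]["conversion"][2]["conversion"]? True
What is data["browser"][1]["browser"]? "Safari"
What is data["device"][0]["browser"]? "Edge"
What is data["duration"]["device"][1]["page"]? "/settings"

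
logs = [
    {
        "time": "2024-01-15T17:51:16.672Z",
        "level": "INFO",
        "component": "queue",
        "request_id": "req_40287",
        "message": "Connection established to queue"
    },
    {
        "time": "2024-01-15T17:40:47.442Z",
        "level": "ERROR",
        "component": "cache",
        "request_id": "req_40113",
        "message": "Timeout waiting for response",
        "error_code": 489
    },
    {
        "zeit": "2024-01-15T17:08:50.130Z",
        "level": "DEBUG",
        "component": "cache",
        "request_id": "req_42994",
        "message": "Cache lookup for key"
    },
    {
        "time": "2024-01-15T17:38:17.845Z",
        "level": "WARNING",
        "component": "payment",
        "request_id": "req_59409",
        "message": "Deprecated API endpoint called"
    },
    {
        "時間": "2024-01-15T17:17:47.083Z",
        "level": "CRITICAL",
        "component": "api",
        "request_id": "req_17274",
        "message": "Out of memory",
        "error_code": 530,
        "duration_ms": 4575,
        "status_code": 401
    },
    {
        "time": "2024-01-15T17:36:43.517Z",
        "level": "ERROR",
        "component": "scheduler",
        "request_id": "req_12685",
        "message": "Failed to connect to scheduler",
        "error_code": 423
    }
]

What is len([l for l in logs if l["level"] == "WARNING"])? 1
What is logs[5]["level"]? "ERROR"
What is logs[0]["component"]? "queue"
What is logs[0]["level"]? "INFO"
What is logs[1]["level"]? "ERROR"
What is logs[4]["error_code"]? 530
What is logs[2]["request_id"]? "req_42994"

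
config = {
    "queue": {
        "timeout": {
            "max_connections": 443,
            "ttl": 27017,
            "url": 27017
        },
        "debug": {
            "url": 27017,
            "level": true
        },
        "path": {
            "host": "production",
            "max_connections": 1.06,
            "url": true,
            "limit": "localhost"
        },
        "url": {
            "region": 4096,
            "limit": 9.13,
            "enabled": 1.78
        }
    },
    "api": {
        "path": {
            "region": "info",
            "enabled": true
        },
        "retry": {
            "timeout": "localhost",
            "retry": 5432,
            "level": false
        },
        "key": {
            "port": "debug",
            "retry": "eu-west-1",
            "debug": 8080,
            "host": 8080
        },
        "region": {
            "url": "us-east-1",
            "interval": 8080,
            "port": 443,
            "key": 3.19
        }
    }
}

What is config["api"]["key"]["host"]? 8080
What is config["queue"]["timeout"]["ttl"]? 27017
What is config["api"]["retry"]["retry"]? 5432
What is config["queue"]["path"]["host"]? "production"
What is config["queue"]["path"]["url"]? True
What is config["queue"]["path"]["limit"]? "localhost"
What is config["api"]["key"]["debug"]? 8080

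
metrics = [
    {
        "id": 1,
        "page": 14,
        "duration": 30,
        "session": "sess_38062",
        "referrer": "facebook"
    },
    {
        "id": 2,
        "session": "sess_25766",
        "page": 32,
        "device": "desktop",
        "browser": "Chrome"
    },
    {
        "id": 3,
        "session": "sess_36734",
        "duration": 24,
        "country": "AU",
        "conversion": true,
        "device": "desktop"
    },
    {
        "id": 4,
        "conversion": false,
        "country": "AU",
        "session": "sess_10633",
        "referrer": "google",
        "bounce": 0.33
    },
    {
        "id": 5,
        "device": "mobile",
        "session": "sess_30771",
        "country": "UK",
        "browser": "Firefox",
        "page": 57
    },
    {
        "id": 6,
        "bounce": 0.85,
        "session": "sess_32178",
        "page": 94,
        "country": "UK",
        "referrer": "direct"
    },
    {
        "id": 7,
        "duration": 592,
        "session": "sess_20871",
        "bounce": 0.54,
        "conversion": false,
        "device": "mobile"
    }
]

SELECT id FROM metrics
[1, 2, 3, 4, 5, 6, 7]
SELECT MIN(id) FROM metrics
1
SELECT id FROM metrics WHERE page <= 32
[1, 2]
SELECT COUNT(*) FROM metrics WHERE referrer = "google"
1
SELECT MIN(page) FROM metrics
14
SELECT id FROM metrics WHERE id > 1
[2, 3, 4, 5, 6, 7]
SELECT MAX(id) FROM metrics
7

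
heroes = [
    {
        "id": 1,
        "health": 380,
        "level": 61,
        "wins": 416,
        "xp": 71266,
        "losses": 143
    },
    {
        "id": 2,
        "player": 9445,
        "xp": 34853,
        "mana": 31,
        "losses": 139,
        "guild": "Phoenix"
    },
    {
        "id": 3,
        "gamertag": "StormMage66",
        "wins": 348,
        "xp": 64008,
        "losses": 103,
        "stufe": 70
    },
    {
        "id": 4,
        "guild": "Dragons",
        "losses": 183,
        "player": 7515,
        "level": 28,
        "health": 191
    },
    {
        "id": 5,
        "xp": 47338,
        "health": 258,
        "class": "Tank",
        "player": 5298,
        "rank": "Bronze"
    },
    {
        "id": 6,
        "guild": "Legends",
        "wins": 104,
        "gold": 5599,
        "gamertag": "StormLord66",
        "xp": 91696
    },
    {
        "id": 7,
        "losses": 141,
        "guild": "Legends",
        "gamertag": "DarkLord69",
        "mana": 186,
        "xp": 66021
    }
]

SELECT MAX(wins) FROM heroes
416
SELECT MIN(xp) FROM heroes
34853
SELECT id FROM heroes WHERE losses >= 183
[4]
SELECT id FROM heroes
[1, 2, 3, 4, 5, 6, 7]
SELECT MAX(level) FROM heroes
61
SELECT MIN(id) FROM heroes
1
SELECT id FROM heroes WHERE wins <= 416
[1, 3, 6]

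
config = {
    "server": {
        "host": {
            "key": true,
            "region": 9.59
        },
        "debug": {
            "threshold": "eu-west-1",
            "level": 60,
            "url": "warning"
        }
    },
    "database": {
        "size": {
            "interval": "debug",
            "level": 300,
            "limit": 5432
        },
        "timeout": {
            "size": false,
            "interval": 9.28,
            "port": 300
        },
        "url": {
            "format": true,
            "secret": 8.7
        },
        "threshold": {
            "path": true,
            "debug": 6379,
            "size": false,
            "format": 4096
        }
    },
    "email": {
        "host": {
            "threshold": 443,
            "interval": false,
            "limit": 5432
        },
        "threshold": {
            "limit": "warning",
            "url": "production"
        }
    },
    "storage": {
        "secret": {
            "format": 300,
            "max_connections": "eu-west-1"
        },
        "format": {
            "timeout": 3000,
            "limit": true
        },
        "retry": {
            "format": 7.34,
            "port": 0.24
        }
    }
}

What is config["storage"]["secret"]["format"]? 300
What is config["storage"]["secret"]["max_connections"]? "eu-west-1"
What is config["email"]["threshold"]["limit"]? "warning"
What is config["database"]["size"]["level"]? 300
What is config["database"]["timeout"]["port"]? 300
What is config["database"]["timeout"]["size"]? False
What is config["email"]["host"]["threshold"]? 443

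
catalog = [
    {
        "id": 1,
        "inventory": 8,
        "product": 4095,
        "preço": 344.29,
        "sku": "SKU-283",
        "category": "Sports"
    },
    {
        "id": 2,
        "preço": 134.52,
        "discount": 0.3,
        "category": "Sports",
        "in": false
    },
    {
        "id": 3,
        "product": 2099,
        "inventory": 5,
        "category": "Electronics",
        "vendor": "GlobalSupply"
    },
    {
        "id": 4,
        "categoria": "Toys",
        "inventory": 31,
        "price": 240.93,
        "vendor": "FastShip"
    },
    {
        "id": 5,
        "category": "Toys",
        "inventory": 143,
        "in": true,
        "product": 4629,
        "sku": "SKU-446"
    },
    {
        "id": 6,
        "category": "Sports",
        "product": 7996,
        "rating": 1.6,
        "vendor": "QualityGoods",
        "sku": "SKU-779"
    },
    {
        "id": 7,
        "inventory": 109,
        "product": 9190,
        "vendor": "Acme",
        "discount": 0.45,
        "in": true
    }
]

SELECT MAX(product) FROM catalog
9190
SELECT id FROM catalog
[1, 2, 3, 4, 5, 6, 7]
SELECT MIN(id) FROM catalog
1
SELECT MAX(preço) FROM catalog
344.29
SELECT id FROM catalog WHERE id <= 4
[1, 2, 3, 4]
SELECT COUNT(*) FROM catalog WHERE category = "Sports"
3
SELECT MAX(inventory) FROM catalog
143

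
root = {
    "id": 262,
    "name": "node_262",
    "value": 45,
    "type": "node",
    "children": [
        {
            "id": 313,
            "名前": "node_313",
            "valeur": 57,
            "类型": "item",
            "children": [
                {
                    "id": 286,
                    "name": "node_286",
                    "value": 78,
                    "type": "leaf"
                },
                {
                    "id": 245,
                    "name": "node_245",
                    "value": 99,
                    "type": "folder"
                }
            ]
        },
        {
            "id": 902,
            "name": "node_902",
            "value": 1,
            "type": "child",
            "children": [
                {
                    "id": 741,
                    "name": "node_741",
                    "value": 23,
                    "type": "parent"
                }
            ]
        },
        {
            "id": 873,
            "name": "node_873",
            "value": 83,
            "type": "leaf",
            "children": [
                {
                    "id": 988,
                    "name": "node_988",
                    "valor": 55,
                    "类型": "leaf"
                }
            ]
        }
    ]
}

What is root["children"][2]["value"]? 83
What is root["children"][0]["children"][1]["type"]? "folder"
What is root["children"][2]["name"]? "node_873"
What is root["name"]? "node_262"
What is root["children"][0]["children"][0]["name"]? "node_286"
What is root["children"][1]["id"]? 902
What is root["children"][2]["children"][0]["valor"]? 55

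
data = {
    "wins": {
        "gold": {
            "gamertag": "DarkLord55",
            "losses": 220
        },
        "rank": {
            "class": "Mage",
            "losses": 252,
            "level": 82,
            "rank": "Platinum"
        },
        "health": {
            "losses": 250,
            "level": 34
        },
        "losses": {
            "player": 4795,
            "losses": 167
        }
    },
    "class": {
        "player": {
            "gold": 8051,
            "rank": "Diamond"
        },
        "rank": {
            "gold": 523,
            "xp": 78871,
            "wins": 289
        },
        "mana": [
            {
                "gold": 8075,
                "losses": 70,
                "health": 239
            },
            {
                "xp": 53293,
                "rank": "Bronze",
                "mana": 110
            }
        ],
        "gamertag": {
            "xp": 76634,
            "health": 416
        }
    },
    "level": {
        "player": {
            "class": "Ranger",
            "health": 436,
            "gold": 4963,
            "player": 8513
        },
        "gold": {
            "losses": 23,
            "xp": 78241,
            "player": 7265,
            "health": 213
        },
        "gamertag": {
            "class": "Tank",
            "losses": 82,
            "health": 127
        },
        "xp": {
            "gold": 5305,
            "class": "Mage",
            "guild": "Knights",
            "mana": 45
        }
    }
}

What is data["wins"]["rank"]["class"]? "Mage"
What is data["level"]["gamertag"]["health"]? 127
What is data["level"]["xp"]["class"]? "Mage"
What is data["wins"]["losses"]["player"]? 4795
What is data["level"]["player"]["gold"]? 4963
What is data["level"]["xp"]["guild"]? "Knights"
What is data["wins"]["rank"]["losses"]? 252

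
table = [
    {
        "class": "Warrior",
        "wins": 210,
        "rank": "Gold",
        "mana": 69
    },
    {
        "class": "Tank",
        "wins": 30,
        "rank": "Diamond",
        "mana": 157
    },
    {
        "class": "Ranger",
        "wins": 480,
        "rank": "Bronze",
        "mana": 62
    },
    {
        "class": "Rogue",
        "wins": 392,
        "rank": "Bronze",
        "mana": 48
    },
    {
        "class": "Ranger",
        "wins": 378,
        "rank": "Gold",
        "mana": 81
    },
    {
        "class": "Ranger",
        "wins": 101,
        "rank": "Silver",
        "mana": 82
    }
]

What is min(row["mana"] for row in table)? 48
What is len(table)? 6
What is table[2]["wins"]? 480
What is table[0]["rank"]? "Gold"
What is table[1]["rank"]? "Diamond"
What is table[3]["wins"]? 392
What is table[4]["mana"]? 81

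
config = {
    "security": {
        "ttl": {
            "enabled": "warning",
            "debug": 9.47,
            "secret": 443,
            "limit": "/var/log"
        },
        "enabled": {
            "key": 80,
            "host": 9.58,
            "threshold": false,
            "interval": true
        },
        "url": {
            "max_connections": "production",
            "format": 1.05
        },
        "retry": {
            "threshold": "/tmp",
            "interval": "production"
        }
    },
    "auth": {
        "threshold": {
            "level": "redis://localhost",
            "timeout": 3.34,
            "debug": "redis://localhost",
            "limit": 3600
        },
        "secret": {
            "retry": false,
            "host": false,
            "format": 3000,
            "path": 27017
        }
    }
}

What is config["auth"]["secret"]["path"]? 27017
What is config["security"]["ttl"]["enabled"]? "warning"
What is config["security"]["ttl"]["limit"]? "/var/log"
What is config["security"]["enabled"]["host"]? 9.58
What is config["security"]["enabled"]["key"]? 80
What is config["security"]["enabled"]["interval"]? True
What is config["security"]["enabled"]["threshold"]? False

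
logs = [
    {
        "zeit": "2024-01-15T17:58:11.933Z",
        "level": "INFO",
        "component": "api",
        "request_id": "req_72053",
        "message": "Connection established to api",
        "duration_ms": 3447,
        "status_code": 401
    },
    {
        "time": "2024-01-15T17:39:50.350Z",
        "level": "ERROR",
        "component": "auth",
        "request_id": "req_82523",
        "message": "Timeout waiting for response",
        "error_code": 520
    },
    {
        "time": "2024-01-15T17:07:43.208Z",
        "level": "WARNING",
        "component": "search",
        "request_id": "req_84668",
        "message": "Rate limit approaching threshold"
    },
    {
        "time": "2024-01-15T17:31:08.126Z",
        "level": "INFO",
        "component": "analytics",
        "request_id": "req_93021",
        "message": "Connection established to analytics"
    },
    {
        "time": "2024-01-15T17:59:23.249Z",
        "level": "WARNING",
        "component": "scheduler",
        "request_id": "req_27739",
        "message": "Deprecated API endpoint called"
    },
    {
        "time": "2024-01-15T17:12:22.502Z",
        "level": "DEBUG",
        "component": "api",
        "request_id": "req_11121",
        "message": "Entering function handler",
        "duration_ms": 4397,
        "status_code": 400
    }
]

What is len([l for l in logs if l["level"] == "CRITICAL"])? 0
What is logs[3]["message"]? "Connection established to analytics"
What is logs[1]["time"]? "2024-01-15T17:39:50.350Z"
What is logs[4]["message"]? "Deprecated API endpoint called"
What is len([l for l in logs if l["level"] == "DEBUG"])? 1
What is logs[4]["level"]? "WARNING"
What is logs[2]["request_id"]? "req_84668"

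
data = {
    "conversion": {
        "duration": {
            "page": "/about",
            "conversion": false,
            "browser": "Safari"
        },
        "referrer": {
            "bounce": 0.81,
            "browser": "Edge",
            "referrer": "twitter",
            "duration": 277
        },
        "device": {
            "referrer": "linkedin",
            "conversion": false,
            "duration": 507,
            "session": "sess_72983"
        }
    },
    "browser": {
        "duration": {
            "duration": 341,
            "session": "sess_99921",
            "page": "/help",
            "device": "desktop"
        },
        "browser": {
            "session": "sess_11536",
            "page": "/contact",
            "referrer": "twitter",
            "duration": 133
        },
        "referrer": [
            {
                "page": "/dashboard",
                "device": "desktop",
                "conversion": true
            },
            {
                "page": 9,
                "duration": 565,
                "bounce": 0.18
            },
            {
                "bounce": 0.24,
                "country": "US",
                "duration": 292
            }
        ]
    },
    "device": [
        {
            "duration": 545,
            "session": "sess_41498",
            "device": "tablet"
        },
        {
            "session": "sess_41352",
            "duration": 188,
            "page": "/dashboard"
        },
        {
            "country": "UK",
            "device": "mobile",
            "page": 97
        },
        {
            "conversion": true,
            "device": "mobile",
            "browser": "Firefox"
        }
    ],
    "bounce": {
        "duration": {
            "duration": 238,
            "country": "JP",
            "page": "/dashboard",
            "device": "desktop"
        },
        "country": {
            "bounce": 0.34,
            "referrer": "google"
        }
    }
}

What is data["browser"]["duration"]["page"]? "/help"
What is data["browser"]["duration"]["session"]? "sess_99921"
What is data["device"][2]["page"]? 97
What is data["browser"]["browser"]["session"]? "sess_11536"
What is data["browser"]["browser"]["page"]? "/contact"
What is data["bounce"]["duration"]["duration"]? 238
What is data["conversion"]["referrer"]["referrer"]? "twitter"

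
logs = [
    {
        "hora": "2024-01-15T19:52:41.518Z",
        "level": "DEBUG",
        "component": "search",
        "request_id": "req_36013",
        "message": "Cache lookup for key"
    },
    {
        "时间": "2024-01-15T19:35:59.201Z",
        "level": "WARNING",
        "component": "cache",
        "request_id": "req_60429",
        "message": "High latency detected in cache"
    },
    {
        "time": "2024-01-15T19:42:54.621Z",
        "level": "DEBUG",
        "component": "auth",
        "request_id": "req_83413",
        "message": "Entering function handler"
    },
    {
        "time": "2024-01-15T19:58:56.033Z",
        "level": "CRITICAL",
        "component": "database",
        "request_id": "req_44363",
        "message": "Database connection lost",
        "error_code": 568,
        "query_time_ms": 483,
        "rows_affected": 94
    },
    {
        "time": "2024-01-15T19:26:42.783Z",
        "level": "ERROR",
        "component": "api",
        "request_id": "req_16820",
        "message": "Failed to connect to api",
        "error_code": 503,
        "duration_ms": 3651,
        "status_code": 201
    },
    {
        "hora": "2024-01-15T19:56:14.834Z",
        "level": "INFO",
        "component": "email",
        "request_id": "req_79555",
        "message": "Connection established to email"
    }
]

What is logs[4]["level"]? "ERROR"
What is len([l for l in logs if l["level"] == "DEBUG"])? 2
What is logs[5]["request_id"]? "req_79555"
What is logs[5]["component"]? "email"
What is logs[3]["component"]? "database"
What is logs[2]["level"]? "DEBUG"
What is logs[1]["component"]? "cache"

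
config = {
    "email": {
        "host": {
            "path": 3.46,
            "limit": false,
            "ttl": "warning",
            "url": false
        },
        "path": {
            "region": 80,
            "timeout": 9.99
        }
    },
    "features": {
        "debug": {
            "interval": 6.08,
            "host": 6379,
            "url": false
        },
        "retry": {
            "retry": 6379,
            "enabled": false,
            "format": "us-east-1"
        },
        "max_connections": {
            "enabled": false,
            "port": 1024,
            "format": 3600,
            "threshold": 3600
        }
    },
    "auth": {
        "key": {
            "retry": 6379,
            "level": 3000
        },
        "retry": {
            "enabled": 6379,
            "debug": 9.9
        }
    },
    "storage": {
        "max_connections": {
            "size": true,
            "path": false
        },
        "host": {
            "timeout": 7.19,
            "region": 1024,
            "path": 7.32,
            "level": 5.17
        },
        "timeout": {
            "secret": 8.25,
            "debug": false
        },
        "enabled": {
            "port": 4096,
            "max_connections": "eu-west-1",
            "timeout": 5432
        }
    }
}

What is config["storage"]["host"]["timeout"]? 7.19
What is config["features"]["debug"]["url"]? False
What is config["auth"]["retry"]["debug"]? 9.9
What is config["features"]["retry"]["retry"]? 6379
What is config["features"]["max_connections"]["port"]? 1024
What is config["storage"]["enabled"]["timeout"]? 5432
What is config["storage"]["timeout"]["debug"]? False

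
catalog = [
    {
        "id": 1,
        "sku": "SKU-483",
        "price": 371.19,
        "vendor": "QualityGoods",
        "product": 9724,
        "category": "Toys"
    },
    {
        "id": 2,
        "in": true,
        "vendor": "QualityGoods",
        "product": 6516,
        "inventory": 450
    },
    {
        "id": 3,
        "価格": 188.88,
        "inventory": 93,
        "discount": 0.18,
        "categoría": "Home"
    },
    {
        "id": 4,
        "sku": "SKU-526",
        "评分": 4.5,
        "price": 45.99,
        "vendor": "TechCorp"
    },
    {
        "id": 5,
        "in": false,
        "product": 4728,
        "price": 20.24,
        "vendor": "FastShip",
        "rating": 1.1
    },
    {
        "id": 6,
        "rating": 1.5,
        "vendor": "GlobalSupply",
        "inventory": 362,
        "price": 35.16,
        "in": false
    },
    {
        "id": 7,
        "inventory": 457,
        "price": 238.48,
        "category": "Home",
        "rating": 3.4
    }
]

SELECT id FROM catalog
[1, 2, 3, 4, 5, 6, 7]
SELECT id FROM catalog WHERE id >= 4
[4, 5, 6, 7]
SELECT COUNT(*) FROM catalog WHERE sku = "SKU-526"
1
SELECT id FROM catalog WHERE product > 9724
[]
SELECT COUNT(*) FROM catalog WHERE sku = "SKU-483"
1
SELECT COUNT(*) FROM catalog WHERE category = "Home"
1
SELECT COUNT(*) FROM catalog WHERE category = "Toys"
1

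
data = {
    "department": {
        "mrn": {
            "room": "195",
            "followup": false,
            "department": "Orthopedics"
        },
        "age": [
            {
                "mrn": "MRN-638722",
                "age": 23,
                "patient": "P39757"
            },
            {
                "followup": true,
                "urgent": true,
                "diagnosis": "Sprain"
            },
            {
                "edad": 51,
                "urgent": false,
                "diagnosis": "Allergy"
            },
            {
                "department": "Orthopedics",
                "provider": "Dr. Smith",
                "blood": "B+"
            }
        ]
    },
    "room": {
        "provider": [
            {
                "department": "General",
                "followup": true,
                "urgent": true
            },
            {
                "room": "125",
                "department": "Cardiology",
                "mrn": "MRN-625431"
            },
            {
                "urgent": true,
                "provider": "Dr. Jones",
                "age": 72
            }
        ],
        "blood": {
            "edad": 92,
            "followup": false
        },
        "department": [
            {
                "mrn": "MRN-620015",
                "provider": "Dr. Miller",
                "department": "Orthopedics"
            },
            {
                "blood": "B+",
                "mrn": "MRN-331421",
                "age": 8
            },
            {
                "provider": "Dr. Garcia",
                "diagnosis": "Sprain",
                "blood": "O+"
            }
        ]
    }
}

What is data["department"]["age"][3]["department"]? "Orthopedics"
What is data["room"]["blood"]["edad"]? 92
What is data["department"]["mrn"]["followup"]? False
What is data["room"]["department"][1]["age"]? 8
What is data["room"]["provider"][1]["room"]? "125"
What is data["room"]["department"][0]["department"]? "Orthopedics"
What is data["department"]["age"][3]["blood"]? "B+"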